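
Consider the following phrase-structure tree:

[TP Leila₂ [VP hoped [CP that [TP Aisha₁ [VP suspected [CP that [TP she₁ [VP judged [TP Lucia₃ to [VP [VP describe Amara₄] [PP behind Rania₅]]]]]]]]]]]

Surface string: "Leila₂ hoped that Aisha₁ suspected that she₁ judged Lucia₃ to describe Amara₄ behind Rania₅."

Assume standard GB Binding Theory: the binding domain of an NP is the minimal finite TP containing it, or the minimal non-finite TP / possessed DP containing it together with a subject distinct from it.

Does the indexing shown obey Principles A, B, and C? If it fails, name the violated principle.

The two coindexed NPs are *Aisha₁* and *she₁*.
*she₁* is a pronoun; nothing c-commands it within its binding domain (the embedded TP.), so Principle B holds trivially.
*Aisha₁* is an R-expression; *she₁* does not c-command it, and no other NP shares its index, so Principle C is satisfied.
All principles are respected.

grammatical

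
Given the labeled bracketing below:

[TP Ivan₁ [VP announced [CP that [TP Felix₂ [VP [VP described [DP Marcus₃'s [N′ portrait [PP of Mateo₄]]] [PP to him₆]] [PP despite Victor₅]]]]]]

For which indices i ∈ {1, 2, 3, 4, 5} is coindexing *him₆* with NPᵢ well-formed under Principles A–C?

*him* is a pronoun, so Principle B applies: it must be free in its binding domain.
Binding domain of *him₆*: the embedded TP, whose subject is Felix₂.
*Ivan₁* c-commands the pronoun but from outside its binding domain, and is not c-commanded by it → coindexation permitted.
*Felix₂* c-commands the pronoun within its binding domain → coindexation would violate Principle B.
*Marcus₃* and the pronoun do not c-command one another → neither Principle B nor Principle C is at stake; coindexation permitted.
*Mateo₄* and the pronoun do not c-command one another → neither Principle B nor Principle C is at stake; coindexation permitted.
*Victor₅* and the pronoun do not c-command one another → neither Principle B nor Principle C is at stake; coindexation permitted.

{1, 3, 4, 5}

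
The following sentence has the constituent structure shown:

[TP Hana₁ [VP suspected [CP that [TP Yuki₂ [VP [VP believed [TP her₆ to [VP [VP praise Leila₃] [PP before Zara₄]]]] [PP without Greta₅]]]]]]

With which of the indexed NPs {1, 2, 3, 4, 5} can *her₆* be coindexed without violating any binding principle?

*her* is a pronoun, so Principle B applies: it must be free in its binding domain.
Binding domain of *her₆*: the embedded TP, whose subject is Yuki₂.
*Hana₁* c-commands the pronoun but from outside its binding domain, and is not c-commanded by it → coindexation permitted.
*Yuki₂* c-commands the pronoun within its binding domain → coindexation would violate Principle B.
*Leila₃*: the pronoun c-commands this R-expression → coindexation would violate Principle C on *Leila₃*.
*Zara₄*: the pronoun c-commands this R-expression → coindexation would violate Principle C on *Zara₄*.
*Greta₅* and the pronoun do not c-command one another → neither Principle B nor Principle C is at stake; coindexation permitted.

{1, 5}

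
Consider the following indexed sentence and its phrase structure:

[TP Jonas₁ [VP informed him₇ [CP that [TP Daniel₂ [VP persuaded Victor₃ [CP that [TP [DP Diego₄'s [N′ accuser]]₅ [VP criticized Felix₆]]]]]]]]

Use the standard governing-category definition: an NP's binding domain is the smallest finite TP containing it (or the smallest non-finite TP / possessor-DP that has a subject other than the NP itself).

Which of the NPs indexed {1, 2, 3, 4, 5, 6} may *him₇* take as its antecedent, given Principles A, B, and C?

*him* is a pronoun, so Principle B applies: it must be free in its binding domain.
Binding domain of *him₇*: the matrix TP, whose subject is Jonas₁.
*Jonas₁* c-commands the pronoun within its binding domain → coindexation would violate Principle B.
*Daniel₂*: the pronoun c-commands this R-expression → coindexation would violate Principle C on *Daniel₂*.
*Victor₃*: the pronoun c-commands this R-expression → coindexation would violate Principle C on *Victor₃*.
*Diego₄*: the pronoun c-commands this R-expression → coindexation would violate Principle C on *Diego₄*.
*[Diego₄'s accuser]₅*: the pronoun c-commands this R-expression → coindexation would violate Principle C on *[Diego₄'s accuser]₅*.
*Felix₆*: the pronoun c-commands this R-expression → coindexation would violate Principle C on *Felix₆*.

none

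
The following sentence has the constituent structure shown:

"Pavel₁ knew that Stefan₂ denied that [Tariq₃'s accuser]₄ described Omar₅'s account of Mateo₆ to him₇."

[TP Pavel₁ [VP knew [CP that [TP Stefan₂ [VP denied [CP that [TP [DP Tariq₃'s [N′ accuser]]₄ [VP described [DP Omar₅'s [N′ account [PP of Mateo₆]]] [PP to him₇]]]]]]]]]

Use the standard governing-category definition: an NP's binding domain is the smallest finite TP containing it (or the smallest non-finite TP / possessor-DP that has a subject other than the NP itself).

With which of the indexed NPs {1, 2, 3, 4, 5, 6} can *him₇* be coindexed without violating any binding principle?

{1, 2, 3, 5, 6}

*him* is a pronoun, so Principle B applies: it must be free in its binding domain.
Binding domain of *him₇*: the embedded TP, whose subject is [Tariq₃'s accuser]₄.
*Pavel₁* c-commands the pronoun but from outside its binding domain, and is not c-commanded by it → coindexation permitted.
*Stefan₂* c-commands the pronoun but from outside its binding domain, and is not c-commanded by it → coindexation permitted.
*Tariq₃* and the pronoun do not c-command one another → neither Principle B nor Principle C is at stake; coindexation permitted.
*[Tariq₃'s accuser]₄* c-commands the pronoun within its binding domain → coindexation would violate Principle B.
*Omar₅* and the pronoun do not c-command one another → neither Principle B nor Principle C is at stake; coindexation permitted.
*Mateo₆* and the pronoun do not c-command one another → neither Principle B nor Principle C is at stake; coindexation permitted.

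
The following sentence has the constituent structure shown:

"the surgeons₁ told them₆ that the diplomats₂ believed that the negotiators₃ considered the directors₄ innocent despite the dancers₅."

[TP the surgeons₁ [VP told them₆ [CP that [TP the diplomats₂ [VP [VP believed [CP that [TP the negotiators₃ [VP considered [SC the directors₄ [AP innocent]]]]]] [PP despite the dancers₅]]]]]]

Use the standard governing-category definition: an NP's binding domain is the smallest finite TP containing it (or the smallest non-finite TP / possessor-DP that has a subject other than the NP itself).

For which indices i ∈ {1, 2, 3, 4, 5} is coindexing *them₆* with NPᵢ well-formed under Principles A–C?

*them* is a pronoun, so Principle B applies: it must be free in its binding domain.
Binding domain of *them₆*: the matrix TP, whose subject is the surgeons₁.
*the surgeons₁* c-commands the pronoun within its binding domain → coindexation would violate Principle B.
*the diplomats₂*: the pronoun c-commands this R-expression → coindexation would violate Principle C on *the diplomats₂*.
*the negotiators₃*: the pronoun c-commands this R-expression → coindexation would violate Principle C on *the negotiators₃*.
*the directors₄*: the pronoun c-commands this R-expression → coindexation would violate Principle C on *the directors₄*.
*the dancers₅*: the pronoun c-commands this R-expression → coindexation would violate Principle C on *the dancers₅*.

none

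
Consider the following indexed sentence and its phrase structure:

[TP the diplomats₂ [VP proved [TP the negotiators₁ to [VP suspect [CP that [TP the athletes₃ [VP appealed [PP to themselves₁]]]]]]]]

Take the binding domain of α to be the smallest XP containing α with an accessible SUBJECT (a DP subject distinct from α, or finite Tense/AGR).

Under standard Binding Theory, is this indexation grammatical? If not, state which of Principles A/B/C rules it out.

Principle A

The two coindexed NPs are *the negotiators₁* and *themselves₁*.
*themselves₁* is an anaphor. Principle A requires it to be bound within its binding domain — the embedded TP, whose subject is the athletes₃.
Within that domain it is c-commanded by *the athletes₃*, which does not share its index.
*the negotiators₁* does c-command the anaphor, but from outside its binding domain.
The anaphor is unbound in its domain → Principle A violation.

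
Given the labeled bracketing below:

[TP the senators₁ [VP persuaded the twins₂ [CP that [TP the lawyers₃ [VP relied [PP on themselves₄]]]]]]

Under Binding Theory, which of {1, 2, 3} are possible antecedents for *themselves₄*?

{3}

*themselves* is an anaphor, so Principle A applies: it must be bound in its binding domain.
Binding domain of *themselves₄*: the embedded TP, whose subject is the lawyers₃.
*the senators₁* c-commands the anaphor but is outside its binding domain → cannot satisfy Principle A.
*the twins₂* c-commands the anaphor but is outside its binding domain → cannot satisfy Principle A.
*the lawyers₃* c-commands the anaphor within its binding domain → licit binder.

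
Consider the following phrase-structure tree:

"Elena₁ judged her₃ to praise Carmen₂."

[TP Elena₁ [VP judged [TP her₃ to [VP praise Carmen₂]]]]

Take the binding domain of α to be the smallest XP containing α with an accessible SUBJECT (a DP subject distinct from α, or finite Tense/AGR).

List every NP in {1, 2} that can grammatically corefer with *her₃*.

none

*her* is a pronoun, so Principle B applies: it must be free in its binding domain.
Binding domain of *her₃*: the matrix TP, whose subject is Elena₁.
*Elena₁* c-commands the pronoun within its binding domain → coindexation would violate Principle B.
*Carmen₂*: the pronoun c-commands this R-expression → coindexation would violate Principle C on *Carmen₂*.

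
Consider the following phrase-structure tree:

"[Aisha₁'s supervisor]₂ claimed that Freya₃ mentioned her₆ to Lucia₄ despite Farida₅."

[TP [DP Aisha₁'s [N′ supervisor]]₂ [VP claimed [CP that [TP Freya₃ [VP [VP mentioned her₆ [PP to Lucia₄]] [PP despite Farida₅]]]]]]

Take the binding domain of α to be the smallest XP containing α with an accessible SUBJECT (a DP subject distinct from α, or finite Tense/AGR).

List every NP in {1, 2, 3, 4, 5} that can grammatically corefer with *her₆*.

{1, 2, 5}

*her* is a pronoun, so Principle B applies: it must be free in its binding domain.
Binding domain of *her₆*: the embedded TP, whose subject is Freya₃.
*Aisha₁* and the pronoun do not c-command one another → neither Principle B nor Principle C is at stake; coindexation permitted.
*[Aisha₁'s supervisor]₂* c-commands the pronoun but from outside its binding domain, and is not c-commanded by it → coindexation permitted.
*Freya₃* c-commands the pronoun within its binding domain → coindexation would violate Principle B.
*Lucia₄*: the pronoun c-commands this R-expression → coindexation would violate Principle C on *Lucia₄*.
*Farida₅* and the pronoun do not c-command one another → neither Principle B nor Principle C is at stake; coindexation permitted.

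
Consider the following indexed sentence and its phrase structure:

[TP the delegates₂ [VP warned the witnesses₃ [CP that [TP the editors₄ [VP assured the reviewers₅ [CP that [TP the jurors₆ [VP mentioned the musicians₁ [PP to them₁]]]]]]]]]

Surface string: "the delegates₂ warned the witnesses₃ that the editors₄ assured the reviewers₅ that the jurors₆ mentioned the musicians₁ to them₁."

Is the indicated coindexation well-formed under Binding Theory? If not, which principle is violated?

Principle B

The two coindexed NPs are *the musicians₁* and *them₁*.
*them₁* is a pronoun. Its binding domain is the embedded TP, whose subject is the jurors₆.
*the musicians₁* c-commands it within that domain and carries the same index.
The pronoun is locally bound → Principle B violation.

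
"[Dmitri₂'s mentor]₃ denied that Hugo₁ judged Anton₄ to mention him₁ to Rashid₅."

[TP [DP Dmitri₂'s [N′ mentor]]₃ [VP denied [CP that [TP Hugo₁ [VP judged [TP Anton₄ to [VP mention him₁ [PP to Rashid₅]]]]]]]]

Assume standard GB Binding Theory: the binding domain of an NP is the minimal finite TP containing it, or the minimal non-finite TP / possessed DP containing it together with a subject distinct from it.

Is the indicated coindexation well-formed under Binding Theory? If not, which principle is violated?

grammatical

The two coindexed NPs are *Hugo₁* and *him₁*.
*him₁* is a pronoun; its binding domain is the embedded TP, whose subject is Anton₄. Within that domain it is c-commanded only by *Anton₄*, which carries a different index — the pronoun is free locally, so Principle B holds.
*Hugo₁* is an R-expression; *him₁* does not c-command it, and no other NP shares its index, so Principle C is satisfied.
All principles are respected.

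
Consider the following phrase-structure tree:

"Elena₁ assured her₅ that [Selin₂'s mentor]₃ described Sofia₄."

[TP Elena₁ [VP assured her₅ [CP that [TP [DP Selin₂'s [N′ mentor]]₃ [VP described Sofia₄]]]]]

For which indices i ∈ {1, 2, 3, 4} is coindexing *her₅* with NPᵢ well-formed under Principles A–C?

*her* is a pronoun, so Principle B applies: it must be free in its binding domain.
Binding domain of *her₅*: the matrix TP, whose subject is Elena₁.
*Elena₁* c-commands the pronoun within its binding domain → coindexation would violate Principle B.
*Selin₂*: the pronoun c-commands this R-expression → coindexation would violate Principle C on *Selin₂*.
*[Selin₂'s mentor]₃*: the pronoun c-commands this R-expression → coindexation would violate Principle C on *[Selin₂'s mentor]₃*.
*Sofia₄*: the pronoun c-commands this R-expression → coindexation would violate Principle C on *Sofia₄*.

none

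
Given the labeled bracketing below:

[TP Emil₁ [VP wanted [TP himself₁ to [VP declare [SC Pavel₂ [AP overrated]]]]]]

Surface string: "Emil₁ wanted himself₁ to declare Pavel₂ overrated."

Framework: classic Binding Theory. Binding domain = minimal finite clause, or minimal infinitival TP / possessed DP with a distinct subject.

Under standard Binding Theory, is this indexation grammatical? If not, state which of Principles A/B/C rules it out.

The two coindexed NPs are *Emil₁* and *himself₁*.
*himself₁* is an anaphor; its binding domain is the matrix TP, whose subject is Emil₁. *Emil₁* c-commands it within that domain and shares its index, so Principle A is satisfied.
*Emil₁* is an R-expression; *himself₁* does not c-command it, and no other NP shares its index, so Principle C is satisfied.
All principles are respected.

grammatical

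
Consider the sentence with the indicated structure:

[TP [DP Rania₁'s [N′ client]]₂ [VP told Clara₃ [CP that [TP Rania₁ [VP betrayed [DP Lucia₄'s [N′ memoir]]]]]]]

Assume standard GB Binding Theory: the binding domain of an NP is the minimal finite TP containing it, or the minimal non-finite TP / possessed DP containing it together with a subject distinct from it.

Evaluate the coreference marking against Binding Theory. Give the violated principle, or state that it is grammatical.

The two coindexed NPs are *Rania₁* and *Rania₁*.
*Rania₁* is an R-expression; no coindexed NP c-commands it, so Principle C holds.
*Rania₁* is an R-expression; *Rania₁* does not c-command it, and no other NP shares its index, so Principle C is satisfied.
All principles are respected.

grammatical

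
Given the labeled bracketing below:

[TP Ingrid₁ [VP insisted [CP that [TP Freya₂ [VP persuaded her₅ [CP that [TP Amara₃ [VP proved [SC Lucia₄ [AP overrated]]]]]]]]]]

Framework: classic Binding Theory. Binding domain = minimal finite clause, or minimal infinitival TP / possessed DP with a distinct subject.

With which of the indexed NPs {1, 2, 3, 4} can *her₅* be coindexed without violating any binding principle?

*her* is a pronoun, so Principle B applies: it must be free in its binding domain.
Binding domain of *her₅*: the embedded TP, whose subject is Freya₂.
*Ingrid₁* c-commands the pronoun but from outside its binding domain, and is not c-commanded by it → coindexation permitted.
*Freya₂* c-commands the pronoun within its binding domain → coindexation would violate Principle B.
*Amara₃*: the pronoun c-commands this R-expression → coindexation would violate Principle C on *Amara₃*.
*Lucia₄*: the pronoun c-commands this R-expression → coindexation would violate Principle C on *Lucia₄*.

{1}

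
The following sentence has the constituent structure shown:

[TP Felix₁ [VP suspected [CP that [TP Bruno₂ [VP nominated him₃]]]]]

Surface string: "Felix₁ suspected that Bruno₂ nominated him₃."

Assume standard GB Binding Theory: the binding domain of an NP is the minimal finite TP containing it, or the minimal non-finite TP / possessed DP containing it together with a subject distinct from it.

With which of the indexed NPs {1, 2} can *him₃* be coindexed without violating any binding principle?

*him* is a pronoun, so Principle B applies: it must be free in its binding domain.
Binding domain of *him₃*: the embedded TP, whose subject is Bruno₂.
*Felix₁* c-commands the pronoun but from outside its binding domain, and is not c-commanded by it → coindexation permitted.
*Bruno₂* c-commands the pronoun within its binding domain → coindexation would violate Principle B.

{1}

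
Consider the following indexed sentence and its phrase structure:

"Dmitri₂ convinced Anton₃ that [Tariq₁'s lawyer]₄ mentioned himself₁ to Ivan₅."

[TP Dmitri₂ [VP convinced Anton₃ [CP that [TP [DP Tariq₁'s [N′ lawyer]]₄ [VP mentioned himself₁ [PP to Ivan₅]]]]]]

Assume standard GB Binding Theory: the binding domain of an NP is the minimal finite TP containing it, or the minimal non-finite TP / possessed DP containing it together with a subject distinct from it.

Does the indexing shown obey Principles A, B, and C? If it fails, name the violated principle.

Principle A

The two coindexed NPs are *Tariq₁* and *himself₁*.
*himself₁* is an anaphor. Principle A requires it to be bound within its binding domain — the embedded TP, whose subject is [Tariq₁'s lawyer]₄.
Within that domain it is c-commanded by *[Tariq₁'s lawyer]₄*, which does not share its index.
*Tariq₁* does not c-command the anaphor at all.
The anaphor is unbound in its domain → Principle A violation.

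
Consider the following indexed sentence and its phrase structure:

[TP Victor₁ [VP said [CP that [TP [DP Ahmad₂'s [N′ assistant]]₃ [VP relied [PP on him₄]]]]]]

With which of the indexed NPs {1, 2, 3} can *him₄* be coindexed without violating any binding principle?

*him* is a pronoun, so Principle B applies: it must be free in its binding domain.
Binding domain of *him₄*: the embedded TP, whose subject is [Ahmad₂'s assistant]₃.
*Victor₁* c-commands the pronoun but from outside its binding domain, and is not c-commanded by it → coindexation permitted.
*Ahmad₂* and the pronoun do not c-command one another → neither Principle B nor Principle C is at stake; coindexation permitted.
*[Ahmad₂'s assistant]₃* c-commands the pronoun within its binding domain → coindexation would violate Principle B.

{1, 2}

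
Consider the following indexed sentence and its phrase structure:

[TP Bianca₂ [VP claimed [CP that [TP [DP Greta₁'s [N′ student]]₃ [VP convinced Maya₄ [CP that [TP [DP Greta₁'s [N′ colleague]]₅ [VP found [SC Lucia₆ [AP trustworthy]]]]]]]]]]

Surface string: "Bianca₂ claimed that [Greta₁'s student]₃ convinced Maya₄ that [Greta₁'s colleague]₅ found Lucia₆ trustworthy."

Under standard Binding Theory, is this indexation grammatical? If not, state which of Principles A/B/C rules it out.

grammatical

The two coindexed NPs are *Greta₁* and *Greta₁*.
*Greta₁* is an R-expression; no coindexed NP c-commands it, so Principle C holds.
*Greta₁* is an R-expression; *Greta₁* does not c-command it, and no other NP shares its index, so Principle C is satisfied.
All principles are respected.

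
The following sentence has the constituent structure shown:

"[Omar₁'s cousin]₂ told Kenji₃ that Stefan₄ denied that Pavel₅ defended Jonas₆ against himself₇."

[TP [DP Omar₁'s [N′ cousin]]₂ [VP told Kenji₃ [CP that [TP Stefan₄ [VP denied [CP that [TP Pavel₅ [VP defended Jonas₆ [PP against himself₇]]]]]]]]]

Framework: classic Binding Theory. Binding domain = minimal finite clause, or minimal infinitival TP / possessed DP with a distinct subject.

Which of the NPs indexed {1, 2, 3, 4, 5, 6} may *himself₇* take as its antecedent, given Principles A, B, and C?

{5, 6}

*himself* is an anaphor, so Principle A applies: it must be bound in its binding domain.
Binding domain of *himself₇*: the embedded TP, whose subject is Pavel₅.
*Omar₁* does not c-command the anaphor → cannot bind it.
*[Omar₁'s cousin]₂* c-commands the anaphor but is outside its binding domain → cannot satisfy Principle A.
*Kenji₃* c-commands the anaphor but is outside its binding domain → cannot satisfy Principle A.
*Stefan₄* c-commands the anaphor but is outside its binding domain → cannot satisfy Principle A.
*Pavel₅* c-commands the anaphor within its binding domain → licit binder.
*Jonas₆* c-commands the anaphor within its binding domain → licit binder.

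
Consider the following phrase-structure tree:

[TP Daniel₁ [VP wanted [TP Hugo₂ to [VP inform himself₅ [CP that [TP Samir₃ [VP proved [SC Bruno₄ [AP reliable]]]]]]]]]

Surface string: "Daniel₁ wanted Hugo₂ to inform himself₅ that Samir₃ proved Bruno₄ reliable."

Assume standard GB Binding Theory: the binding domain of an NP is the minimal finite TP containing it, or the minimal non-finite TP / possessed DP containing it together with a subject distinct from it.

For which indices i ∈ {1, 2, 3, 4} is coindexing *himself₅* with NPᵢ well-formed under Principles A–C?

{2}

*himself* is an anaphor, so Principle A applies: it must be bound in its binding domain.
Binding domain of *himself₅*: the embedded TP, whose subject is Hugo₂.
*Daniel₁* c-commands the anaphor but is outside its binding domain → cannot satisfy Principle A.
*Hugo₂* c-commands the anaphor within its binding domain → licit binder.
*Samir₃* does not c-command the anaphor → cannot bind it.
*Bruno₄* does not c-command the anaphor → cannot bind it.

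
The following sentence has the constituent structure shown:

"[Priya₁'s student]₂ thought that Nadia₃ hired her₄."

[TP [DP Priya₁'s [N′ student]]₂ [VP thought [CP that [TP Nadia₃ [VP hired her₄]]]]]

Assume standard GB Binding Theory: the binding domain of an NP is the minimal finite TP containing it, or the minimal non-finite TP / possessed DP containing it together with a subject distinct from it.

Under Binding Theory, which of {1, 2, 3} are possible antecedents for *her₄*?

{1, 2}

*her* is a pronoun, so Principle B applies: it must be free in its binding domain.
Binding domain of *her₄*: the embedded TP, whose subject is Nadia₃.
*Priya₁* and the pronoun do not c-command one another → neither Principle B nor Principle C is at stake; coindexation permitted.
*[Priya₁'s student]₂* c-commands the pronoun but from outside its binding domain, and is not c-commanded by it → coindexation permitted.
*Nadia₃* c-commands the pronoun within its binding domain → coindexation would violate Principle B.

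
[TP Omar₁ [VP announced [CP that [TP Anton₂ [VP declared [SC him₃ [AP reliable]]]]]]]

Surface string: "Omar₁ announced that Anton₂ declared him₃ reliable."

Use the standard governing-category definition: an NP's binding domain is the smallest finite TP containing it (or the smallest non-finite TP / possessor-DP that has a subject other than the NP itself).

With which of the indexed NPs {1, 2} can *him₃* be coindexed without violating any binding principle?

*him* is a pronoun, so Principle B applies: it must be free in its binding domain.
Binding domain of *him₃*: the embedded TP, whose subject is Anton₂.
*Omar₁* c-commands the pronoun but from outside its binding domain, and is not c-commanded by it → coindexation permitted.
*Anton₂* c-commands the pronoun within its binding domain → coindexation would violate Principle B.

{1}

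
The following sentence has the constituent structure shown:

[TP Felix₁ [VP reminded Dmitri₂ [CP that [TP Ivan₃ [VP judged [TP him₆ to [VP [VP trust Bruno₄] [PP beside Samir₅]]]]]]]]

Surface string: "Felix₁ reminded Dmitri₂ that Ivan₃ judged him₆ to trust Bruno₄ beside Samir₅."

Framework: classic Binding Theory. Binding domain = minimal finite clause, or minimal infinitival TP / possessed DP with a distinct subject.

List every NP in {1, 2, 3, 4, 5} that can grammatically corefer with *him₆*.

*him* is a pronoun, so Principle B applies: it must be free in its binding domain.
Binding domain of *him₆*: the embedded TP, whose subject is Ivan₃.
*Felix₁* c-commands the pronoun but from outside its binding domain, and is not c-commanded by it → coindexation permitted.
*Dmitri₂* c-commands the pronoun but from outside its binding domain, and is not c-commanded by it → coindexation permitted.
*Ivan₃* c-commands the pronoun within its binding domain → coindexation would violate Principle B.
*Bruno₄*: the pronoun c-commands this R-expression → coindexation would violate Principle C on *Bruno₄*.
*Samir₅*: the pronoun c-commands this R-expression → coindexation would violate Principle C on *Samir₅*.

{1, 2}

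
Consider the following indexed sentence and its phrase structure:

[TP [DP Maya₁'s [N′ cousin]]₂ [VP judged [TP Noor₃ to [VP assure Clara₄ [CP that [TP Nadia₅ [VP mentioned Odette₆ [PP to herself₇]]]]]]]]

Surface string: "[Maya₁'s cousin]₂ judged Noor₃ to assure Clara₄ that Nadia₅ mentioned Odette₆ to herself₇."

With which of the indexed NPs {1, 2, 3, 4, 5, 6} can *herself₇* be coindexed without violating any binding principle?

{5, 6}

*herself* is an anaphor, so Principle A applies: it must be bound in its binding domain.
Binding domain of *herself₇*: the embedded TP, whose subject is Nadia₅.
*Maya₁* does not c-command the anaphor → cannot bind it.
*[Maya₁'s cousin]₂* c-commands the anaphor but is outside its binding domain → cannot satisfy Principle A.
*Noor₃* c-commands the anaphor but is outside its binding domain → cannot satisfy Principle A.
*Clara₄* c-commands the anaphor but is outside its binding domain → cannot satisfy Principle A.
*Nadia₅* c-commands the anaphor within its binding domain → licit binder.
*Odette₆* c-commands the anaphor within its binding domain → licit binder.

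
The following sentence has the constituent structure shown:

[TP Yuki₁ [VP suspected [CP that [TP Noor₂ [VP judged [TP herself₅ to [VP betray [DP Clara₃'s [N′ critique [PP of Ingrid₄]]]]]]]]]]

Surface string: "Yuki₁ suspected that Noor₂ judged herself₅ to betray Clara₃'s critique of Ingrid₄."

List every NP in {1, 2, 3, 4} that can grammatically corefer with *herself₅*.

{2}

*herself* is an anaphor, so Principle A applies: it must be bound in its binding domain.
Binding domain of *herself₅*: the embedded TP, whose subject is Noor₂.
*Yuki₁* c-commands the anaphor but is outside its binding domain → cannot satisfy Principle A.
*Noor₂* c-commands the anaphor within its binding domain → licit binder.
*Clara₃* does not c-command the anaphor → cannot bind it.
*Ingrid₄* does not c-command the anaphor → cannot bind it.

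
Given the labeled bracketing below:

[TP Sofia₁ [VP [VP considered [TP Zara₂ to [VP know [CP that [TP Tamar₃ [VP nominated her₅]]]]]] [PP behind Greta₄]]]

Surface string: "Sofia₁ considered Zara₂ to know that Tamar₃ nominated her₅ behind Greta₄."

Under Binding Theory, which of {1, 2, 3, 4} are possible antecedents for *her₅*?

*her* is a pronoun, so Principle B applies: it must be free in its binding domain.
Binding domain of *her₅*: the embedded TP, whose subject is Tamar₃.
*Sofia₁* c-commands the pronoun but from outside its binding domain, and is not c-commanded by it → coindexation permitted.
*Zara₂* c-commands the pronoun but from outside its binding domain, and is not c-commanded by it → coindexation permitted.
*Tamar₃* c-commands the pronoun within its binding domain → coindexation would violate Principle B.
*Greta₄* and the pronoun do not c-command one another → neither Principle B nor Principle C is at stake; coindexation permitted.

{1, 2, 4}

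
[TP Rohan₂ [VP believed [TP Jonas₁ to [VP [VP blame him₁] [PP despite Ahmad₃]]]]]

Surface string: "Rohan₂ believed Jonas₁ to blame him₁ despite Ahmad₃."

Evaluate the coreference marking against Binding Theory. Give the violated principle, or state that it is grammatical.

Principle B

The two coindexed NPs are *Jonas₁* and *him₁*.
*him₁* is a pronoun. Its binding domain is the embedded TP, whose subject is Jonas₁.
*Jonas₁* c-commands it within that domain and carries the same index.
The pronoun is locally bound → Principle B violation.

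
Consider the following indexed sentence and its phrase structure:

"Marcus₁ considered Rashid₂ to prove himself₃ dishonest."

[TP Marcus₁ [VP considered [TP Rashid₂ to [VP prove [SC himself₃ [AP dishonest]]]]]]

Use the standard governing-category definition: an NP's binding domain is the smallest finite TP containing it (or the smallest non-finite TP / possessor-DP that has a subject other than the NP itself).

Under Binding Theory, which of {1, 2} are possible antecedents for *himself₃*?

{2}

*himself* is an anaphor, so Principle A applies: it must be bound in its binding domain.
Binding domain of *himself₃*: the embedded TP, whose subject is Rashid₂.
*Marcus₁* c-commands the anaphor but is outside its binding domain → cannot satisfy Principle A.
*Rashid₂* c-commands the anaphor within its binding domain → licit binder.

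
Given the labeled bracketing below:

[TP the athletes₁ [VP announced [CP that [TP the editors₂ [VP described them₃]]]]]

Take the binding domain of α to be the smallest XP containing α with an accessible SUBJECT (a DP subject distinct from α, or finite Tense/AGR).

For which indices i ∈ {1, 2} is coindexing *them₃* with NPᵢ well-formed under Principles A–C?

*them* is a pronoun, so Principle B applies: it must be free in its binding domain.
Binding domain of *them₃*: the embedded TP, whose subject is the editors₂.
*the athletes₁* c-commands the pronoun but from outside its binding domain, and is not c-commanded by it → coindexation permitted.
*the editors₂* c-commands the pronoun within its binding domain → coindexation would violate Principle B.

{1}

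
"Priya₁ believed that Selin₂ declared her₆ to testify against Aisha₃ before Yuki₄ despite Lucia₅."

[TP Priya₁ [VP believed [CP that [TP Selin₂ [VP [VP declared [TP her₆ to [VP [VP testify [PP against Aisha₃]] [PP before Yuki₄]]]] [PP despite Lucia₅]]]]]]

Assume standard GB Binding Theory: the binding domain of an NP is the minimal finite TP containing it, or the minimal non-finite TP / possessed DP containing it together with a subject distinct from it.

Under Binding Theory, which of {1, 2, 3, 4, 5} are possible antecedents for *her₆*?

{1, 5}

*her* is a pronoun, so Principle B applies: it must be free in its binding domain.
Binding domain of *her₆*: the embedded TP, whose subject is Selin₂.
*Priya₁* c-commands the pronoun but from outside its binding domain, and is not c-commanded by it → coindexation permitted.
*Selin₂* c-commands the pronoun within its binding domain → coindexation would violate Principle B.
*Aisha₃*: the pronoun c-commands this R-expression → coindexation would violate Principle C on *Aisha₃*.
*Yuki₄*: the pronoun c-commands this R-expression → coindexation would violate Principle C on *Yuki₄*.
*Lucia₅* and the pronoun do not c-command one another → neither Principle B nor Principle C is at stake; coindexation permitted.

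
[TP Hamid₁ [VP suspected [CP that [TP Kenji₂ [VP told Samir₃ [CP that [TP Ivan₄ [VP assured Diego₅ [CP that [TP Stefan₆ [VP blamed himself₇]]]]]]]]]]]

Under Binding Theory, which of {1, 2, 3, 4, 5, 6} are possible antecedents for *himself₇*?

{6}

*himself* is an anaphor, so Principle A applies: it must be bound in its binding domain.
Binding domain of *himself₇*: the embedded TP, whose subject is Stefan₆.
*Hamid₁* c-commands the anaphor but is outside its binding domain → cannot satisfy Principle A.
*Kenji₂* c-commands the anaphor but is outside its binding domain → cannot satisfy Principle A.
*Samir₃* c-commands the anaphor but is outside its binding domain → cannot satisfy Principle A.
*Ivan₄* c-commands the anaphor but is outside its binding domain → cannot satisfy Principle A.
*Diego₅* c-commands the anaphor but is outside its binding domain → cannot satisfy Principle A.
*Stefan₆* c-commands the anaphor within its binding domain → licit binder.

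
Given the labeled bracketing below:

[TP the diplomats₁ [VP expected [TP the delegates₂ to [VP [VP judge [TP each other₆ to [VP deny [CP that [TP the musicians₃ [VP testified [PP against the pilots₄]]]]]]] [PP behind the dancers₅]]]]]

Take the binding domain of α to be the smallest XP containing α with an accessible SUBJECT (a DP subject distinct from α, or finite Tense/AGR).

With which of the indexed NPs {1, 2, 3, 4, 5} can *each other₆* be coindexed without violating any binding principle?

{2}

*each other* is an anaphor, so Principle A applies: it must be bound in its binding domain.
Binding domain of *each other₆*: the embedded TP, whose subject is the delegates₂.
*the diplomats₁* c-commands the anaphor but is outside its binding domain → cannot satisfy Principle A.
*the delegates₂* c-commands the anaphor within its binding domain → licit binder.
*the musicians₃* does not c-command the anaphor → cannot bind it.
*the pilots₄* does not c-command the anaphor → cannot bind it.
*the dancers₅* does not c-command the anaphor → cannot bind it.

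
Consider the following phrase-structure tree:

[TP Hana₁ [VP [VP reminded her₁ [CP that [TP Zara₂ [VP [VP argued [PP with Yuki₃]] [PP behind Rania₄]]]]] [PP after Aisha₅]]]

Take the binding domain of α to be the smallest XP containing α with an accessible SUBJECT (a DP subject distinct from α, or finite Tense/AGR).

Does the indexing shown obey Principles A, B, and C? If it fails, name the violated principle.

The two coindexed NPs are *Hana₁* and *her₁*.
*her₁* is a pronoun. Its binding domain is the matrix TP, whose subject is Hana₁.
*Hana₁* c-commands it within that domain and carries the same index.
The pronoun is locally bound → Principle B violation.

Principle B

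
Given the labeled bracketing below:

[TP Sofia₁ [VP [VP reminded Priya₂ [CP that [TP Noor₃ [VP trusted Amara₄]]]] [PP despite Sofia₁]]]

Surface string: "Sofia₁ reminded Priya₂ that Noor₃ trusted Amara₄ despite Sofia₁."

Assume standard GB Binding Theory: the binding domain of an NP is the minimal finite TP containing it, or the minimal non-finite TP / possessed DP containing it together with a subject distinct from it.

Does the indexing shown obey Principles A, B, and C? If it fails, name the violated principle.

Principle C

The two coindexed NPs are *Sofia₁* (the lower occurrence) and *Sofia₁* (the higher occurrence).
*Sofia₁* (the lower occurrence) is an R-expression. Principle C requires it to be free everywhere.
*Sofia₁* (the higher occurrence) c-commands it and carries the same index.
The R-expression is bound → Principle C violation.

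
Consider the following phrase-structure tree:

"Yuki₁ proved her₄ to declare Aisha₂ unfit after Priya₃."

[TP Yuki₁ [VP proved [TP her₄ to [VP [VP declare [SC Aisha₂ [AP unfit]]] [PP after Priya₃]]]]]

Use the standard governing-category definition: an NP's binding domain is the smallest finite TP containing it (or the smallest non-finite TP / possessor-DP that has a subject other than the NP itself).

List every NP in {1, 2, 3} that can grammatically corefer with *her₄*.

none

*her* is a pronoun, so Principle B applies: it must be free in its binding domain.
Binding domain of *her₄*: the matrix TP, whose subject is Yuki₁.
*Yuki₁* c-commands the pronoun within its binding domain → coindexation would violate Principle B.
*Aisha₂*: the pronoun c-commands this R-expression → coindexation would violate Principle C on *Aisha₂*.
*Priya₃*: the pronoun c-commands this R-expression → coindexation would violate Principle C on *Priya₃*.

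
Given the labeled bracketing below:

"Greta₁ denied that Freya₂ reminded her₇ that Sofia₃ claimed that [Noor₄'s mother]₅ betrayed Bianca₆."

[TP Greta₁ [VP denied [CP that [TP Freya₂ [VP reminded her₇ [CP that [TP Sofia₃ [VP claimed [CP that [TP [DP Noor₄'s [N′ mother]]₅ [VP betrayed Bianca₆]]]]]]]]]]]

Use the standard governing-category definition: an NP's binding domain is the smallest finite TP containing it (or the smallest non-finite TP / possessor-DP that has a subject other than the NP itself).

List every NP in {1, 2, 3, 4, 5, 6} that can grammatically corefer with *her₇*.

{1}

*her* is a pronoun, so Principle B applies: it must be free in its binding domain.
Binding domain of *her₇*: the embedded TP, whose subject is Freya₂.
*Greta₁* c-commands the pronoun but from outside its binding domain, and is not c-commanded by it → coindexation permitted.
*Freya₂* c-commands the pronoun within its binding domain → coindexation would violate Principle B.
*Sofia₃*: the pronoun c-commands this R-expression → coindexation would violate Principle C on *Sofia₃*.
*Noor₄*: the pronoun c-commands this R-expression → coindexation would violate Principle C on *Noor₄*.
*[Noor₄'s mother]₅*: the pronoun c-commands this R-expression → coindexation would violate Principle C on *[Noor₄'s mother]₅*.
*Bianca₆*: the pronoun c-commands this R-expression → coindexation would violate Principle C on *Bianca₆*.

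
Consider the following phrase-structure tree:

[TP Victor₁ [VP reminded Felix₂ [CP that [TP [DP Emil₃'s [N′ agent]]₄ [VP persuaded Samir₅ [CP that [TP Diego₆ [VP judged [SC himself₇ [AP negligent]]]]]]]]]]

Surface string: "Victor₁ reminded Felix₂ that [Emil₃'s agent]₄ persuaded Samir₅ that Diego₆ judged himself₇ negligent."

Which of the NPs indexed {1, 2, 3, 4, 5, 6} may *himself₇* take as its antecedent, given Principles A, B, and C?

{6}

*himself* is an anaphor, so Principle A applies: it must be bound in its binding domain.
Binding domain of *himself₇*: the embedded TP, whose subject is Diego₆.
*Victor₁* c-commands the anaphor but is outside its binding domain → cannot satisfy Principle A.
*Felix₂* c-commands the anaphor but is outside its binding domain → cannot satisfy Principle A.
*Emil₃* does not c-command the anaphor → cannot bind it.
*[Emil₃'s agent]₄* c-commands the anaphor but is outside its binding domain → cannot satisfy Principle A.
*Samir₅* c-commands the anaphor but is outside its binding domain → cannot satisfy Principle A.
*Diego₆* c-commands the anaphor within its binding domain → licit binder.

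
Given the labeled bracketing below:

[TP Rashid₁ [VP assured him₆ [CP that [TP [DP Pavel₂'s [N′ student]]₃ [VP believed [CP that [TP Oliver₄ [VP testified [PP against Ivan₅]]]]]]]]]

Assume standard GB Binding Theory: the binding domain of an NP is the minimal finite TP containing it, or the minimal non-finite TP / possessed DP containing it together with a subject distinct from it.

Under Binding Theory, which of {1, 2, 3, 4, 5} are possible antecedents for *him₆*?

*him* is a pronoun, so Principle B applies: it must be free in its binding domain.
Binding domain of *him₆*: the matrix TP, whose subject is Rashid₁.
*Rashid₁* c-commands the pronoun within its binding domain → coindexation would violate Principle B.
*Pavel₂*: the pronoun c-commands this R-expression → coindexation would violate Principle C on *Pavel₂*.
*[Pavel₂'s student]₃*: the pronoun c-commands this R-expression → coindexation would violate Principle C on *[Pavel₂'s student]₃*.
*Oliver₄*: the pronoun c-commands this R-expression → coindexation would violate Principle C on *Oliver₄*.
*Ivan₅*: the pronoun c-commands this R-expression → coindexation would violate Principle C on *Ivan₅*.

none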